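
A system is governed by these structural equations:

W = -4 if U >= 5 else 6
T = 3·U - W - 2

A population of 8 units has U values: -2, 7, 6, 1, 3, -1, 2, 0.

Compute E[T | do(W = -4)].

8

The intervention sets W=-4 in all 8 units regardless of U. Recomputing T per unit gives -4, 23, 20, 5, 11, -1, 8, 2; average 8.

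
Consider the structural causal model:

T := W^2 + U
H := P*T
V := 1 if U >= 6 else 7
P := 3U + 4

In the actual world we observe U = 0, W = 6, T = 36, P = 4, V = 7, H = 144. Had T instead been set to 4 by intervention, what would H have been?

The intervention breaks the incoming arrows to T: T := W^2 + U no longer applies, and T = 4.
P = 3U + 4  [with U=0]  = 4
H = P*T  [with P=4, T=4]  = 16

16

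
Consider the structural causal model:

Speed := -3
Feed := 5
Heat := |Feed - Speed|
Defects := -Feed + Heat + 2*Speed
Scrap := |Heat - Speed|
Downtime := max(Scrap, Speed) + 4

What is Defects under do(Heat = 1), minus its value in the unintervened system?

The intervention breaks the incoming arrows to Heat: Heat := |Feed - Speed| no longer applies, and Heat = 1.
Defects = -Feed + Heat + 2*Speed  [with Feed=5, Heat=1, Speed=-3]  = -10
Without intervention: Heat = |Feed - Speed|  [with Feed=5, Speed=-3]  = 8; Defects = -Feed + Heat + 2*Speed  [with Feed=5, Heat=8, Speed=-3]  = -3.
Change = -10 − (-3) = -7.

-7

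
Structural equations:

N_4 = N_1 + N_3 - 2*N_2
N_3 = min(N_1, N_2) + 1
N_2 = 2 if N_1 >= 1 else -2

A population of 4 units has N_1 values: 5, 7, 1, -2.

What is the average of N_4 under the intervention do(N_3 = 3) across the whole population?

Under do(N_3=3), N_3's equation is replaced by N_3=3 for every unit. Per-unit N_4: 4, 6, 0, 5. Mean = 3.75.

3.75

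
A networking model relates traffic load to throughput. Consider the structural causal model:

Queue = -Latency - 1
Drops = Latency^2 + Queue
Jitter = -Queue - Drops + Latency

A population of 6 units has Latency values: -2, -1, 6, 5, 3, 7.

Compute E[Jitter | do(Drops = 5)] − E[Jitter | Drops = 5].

5

The intervention sets Drops=5 in all 6 units regardless of Latency. Recomputing Jitter per unit gives -8, -6, 8, 6, 2, 10; average 2.
E[Jitter|Drops=5] averages over only the 2 units with Drops=5 (Latency = -2, 3): Jitter = -8, 2, mean -3.
Difference = 2 − (-3) = 5.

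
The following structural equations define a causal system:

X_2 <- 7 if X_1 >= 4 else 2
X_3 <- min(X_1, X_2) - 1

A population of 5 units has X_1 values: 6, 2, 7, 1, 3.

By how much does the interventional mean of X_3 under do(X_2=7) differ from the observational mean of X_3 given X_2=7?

-2.7

The intervention sets X_2=7 in all 5 units regardless of X_1. Recomputing X_3 per unit gives 5, 1, 6, 0, 2; average 2.8.
E[X_3|X_2=7] averages over only the 2 units with X_2=7 (X_1 = 6, 7): X_3 = 5, 6, mean 5.5.
Difference = 2.8 − 5.5 = -2.7.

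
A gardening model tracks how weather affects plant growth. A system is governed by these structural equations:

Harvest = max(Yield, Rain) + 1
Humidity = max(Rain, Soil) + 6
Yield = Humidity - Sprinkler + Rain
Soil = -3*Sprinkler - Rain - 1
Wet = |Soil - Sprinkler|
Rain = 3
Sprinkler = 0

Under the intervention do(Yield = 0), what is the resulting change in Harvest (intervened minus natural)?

Intervening sets Yield = 0 and removes its equation (Yield = Humidity - Sprinkler + Rain).
Harvest = max(Yield, Rain) + 1  [with Yield=0, Rain=3]  = 4
Without intervention: Soil = -3*Sprinkler - Rain - 1  [with Sprinkler=0, Rain=3]  = -4; Humidity = max(Rain, Soil) + 6  [with Rain=3, Soil=-4]  = 9; Yield = Humidity - Sprinkler + Rain  [with Humidity=9, Sprinkler=0, Rain=3]  = 12; Harvest = max(Yield, Rain) + 1  [with Yield=12, Rain=3]  = 13.
Change = 4 − 13 = -9.

-9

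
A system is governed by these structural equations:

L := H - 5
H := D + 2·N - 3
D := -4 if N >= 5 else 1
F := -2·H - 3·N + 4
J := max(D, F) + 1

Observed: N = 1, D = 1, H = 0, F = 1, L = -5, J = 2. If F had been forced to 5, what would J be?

6

Under do(F=5), the mechanism F := -2·H - 3·N + 4 is discarded; F is fixed at 5.
D = -4 if N >= 5 else 1  [with N=1]  = 1
J = max(D, F) + 1  [with D=1, F=5]  = 6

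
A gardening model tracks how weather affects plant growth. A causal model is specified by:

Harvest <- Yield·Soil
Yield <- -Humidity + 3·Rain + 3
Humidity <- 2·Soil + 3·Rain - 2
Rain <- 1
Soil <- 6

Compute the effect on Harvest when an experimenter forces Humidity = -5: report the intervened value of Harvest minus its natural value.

do(Humidity=-5) replaces the equation Humidity <- 2·Soil + 3·Rain - 2 with the constant Humidity = -5.
Yield = -Humidity + 3·Rain + 3  [with Humidity=-5, Rain=1]  = 11
Harvest = Yield·Soil  [with Yield=11, Soil=6]  = 66
Without intervention: Humidity = 2·Soil + 3·Rain - 2  [with Soil=6, Rain=1]  = 13; Yield = -Humidity + 3·Rain + 3  [with Humidity=13, Rain=1]  = -7; Harvest = Yield·Soil  [with Yield=-7, Soil=6]  = -42.
Change = 66 − (-42) = 108.

108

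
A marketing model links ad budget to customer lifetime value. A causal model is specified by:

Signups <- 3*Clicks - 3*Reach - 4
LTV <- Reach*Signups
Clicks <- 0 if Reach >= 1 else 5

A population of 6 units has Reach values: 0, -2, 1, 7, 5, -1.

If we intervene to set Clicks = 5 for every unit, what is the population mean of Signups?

6

Under do(Clicks=5), Clicks's equation is replaced by Clicks=5 for every unit. Per-unit Signups: 11, 17, 8, -10, -4, 14. Mean = 6.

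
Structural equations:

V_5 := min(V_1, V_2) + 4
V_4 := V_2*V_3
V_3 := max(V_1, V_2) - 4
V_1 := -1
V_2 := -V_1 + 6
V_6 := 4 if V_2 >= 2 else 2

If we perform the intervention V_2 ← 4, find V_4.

0

Under do(V_2=4), the mechanism V_2 := -V_1 + 6 is discarded; V_2 is fixed at 4.
V_3 = max(V_1, V_2) - 4  [with V_1=-1, V_2=4]  = 0
V_4 = V_2*V_3  [with V_2=4, V_3=0]  = 0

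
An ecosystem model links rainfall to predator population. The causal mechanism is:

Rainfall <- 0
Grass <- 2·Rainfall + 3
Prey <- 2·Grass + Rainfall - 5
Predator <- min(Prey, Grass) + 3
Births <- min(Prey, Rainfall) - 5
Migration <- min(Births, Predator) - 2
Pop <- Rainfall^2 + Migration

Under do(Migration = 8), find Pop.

8

Intervening sets Migration = 8 and removes its equation (Migration <- min(Births, Predator) - 2).
Pop = Rainfall^2 + Migration  [with Rainfall=0, Migration=8]  = 8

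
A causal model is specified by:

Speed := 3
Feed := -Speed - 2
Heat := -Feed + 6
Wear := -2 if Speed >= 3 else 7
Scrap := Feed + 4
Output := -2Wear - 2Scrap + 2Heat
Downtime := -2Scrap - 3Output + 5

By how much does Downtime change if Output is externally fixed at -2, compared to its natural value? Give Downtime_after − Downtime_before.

Intervening sets Output = -2 and removes its equation (Output := -2Wear - 2Scrap + 2Heat).
Feed = -Speed - 2  [with Speed=3]  = -5
Scrap = Feed + 4  [with Feed=-5]  = -1
Downtime = -2Scrap - 3Output + 5  [with Scrap=-1, Output=-2]  = 13
Without intervention: Feed = -Speed - 2  [with Speed=3]  = -5; Heat = -Feed + 6  [with Feed=-5]  = 11; Wear = -2 if Speed >= 3 else 7  [with Speed=3]  = -2; Scrap = Feed + 4  [with Feed=-5]  = -1; Output = -2Wear - 2Scrap + 2Heat  [with Wear=-2, Scrap=-1, Heat=11]  = 28; Downtime = -2Scrap - 3Output + 5  [with Scrap=-1, Output=28]  = -77.
Change = 13 − (-77) = 90.

90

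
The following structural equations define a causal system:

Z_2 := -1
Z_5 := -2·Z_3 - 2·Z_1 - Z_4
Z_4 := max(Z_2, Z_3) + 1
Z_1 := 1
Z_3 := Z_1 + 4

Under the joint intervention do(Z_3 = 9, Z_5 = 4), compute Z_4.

10

The joint intervention fixes Z_3 = 9, Z_5 = 4, removing each variable's own equation.
Z_4 = max(Z_2, Z_3) + 1  [with Z_2=-1, Z_3=9]  = 10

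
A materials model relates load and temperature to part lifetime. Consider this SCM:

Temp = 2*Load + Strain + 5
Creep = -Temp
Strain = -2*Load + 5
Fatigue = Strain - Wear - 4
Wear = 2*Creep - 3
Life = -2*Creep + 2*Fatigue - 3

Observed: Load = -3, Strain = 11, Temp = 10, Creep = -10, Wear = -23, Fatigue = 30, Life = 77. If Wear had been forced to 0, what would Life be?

Under do(Wear=0), the mechanism Wear = 2*Creep - 3 is discarded; Wear is fixed at 0.
Strain = -2*Load + 5  [with Load=-3]  = 11
Temp = 2*Load + Strain + 5  [with Load=-3, Strain=11]  = 10
Creep = -Temp  [with Temp=10]  = -10
Fatigue = Strain - Wear - 4  [with Strain=11, Wear=0]  = 7
Life = -2*Creep + 2*Fatigue - 3  [with Creep=-10, Fatigue=7]  = 31

31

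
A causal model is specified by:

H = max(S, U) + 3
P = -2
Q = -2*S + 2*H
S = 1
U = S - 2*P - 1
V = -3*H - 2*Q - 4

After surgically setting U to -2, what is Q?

do(U=-2) replaces the equation U = S - 2*P - 1 with the constant U = -2.
H = max(S, U) + 3  [with S=1, U=-2]  = 4
Q = -2*S + 2*H  [with S=1, H=4]  = 6

6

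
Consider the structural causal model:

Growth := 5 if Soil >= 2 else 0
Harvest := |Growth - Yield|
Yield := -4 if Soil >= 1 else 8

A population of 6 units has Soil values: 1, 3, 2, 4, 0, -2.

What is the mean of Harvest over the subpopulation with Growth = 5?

9

Conditioning on Growth=5 selects the 3 unit(s) with Soil ∈ {3, 2, 4}. Their Harvest values: 9, 9, 9. Mean = 9.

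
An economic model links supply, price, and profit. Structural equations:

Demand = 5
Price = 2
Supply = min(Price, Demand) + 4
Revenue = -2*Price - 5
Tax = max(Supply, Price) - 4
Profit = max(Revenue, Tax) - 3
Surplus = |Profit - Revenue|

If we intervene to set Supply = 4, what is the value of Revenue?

-9

The intervention breaks the incoming arrows to Supply: Supply = min(Price, Demand) + 4 no longer applies, and Supply = 4.
Revenue is not downstream of the intervention, so its value is determined by the original equations.
Revenue = -2*Price - 5  [with Price=2]  = -9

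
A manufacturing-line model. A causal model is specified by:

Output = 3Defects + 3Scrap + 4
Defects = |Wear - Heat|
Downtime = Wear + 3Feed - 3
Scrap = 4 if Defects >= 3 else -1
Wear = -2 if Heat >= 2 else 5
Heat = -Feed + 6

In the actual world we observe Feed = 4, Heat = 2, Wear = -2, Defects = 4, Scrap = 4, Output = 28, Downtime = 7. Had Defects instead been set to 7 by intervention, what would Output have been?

37

Under do(Defects=7), the mechanism Defects = |Wear - Heat| is discarded; Defects is fixed at 7.
Scrap = 4 if Defects >= 3 else -1  [with Defects=7]  = 4
Output = 3Defects + 3Scrap + 4  [with Defects=7, Scrap=4]  = 37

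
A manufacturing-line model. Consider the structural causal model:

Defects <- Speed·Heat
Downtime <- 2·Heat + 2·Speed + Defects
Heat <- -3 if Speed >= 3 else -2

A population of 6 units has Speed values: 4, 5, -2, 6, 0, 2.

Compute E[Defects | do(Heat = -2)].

-5

Under do(Heat=-2), Heat's equation is replaced by Heat=-2 for every unit. Per-unit Defects: -8, -10, 4, -12, 0, -4. Mean = -5.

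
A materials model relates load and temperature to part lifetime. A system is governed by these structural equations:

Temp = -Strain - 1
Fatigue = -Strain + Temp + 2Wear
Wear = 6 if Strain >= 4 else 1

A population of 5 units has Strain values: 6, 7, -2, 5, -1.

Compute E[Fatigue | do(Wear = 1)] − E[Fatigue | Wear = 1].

-9

Every unit gets Wear=1 under the intervention. Fatigue values become -11, -13, 5, -9, 3; E[Fatigue|do(Wear=1)] = -5.
Observing Wear=1 restricts to units where Wear's equation naturally yields 1: Strain ∈ {-2, -1}. In that subpopulation Fatigue = 5, 3, mean 4.
Difference = -5 − 4 = -9.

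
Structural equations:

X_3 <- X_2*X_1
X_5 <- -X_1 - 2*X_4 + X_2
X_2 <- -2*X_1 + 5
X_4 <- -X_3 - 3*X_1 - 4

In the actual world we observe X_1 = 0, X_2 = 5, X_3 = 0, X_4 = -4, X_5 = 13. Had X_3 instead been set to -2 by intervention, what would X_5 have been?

do(X_3=-2) replaces the equation X_3 <- X_2*X_1 with the constant X_3 = -2.
X_2 = -2*X_1 + 5  [with X_1=0]  = 5
X_4 = -X_3 - 3*X_1 - 4  [with X_3=-2, X_1=0]  = -2
X_5 = -X_1 - 2*X_4 + X_2  [with X_1=0, X_4=-2, X_2=5]  = 9

9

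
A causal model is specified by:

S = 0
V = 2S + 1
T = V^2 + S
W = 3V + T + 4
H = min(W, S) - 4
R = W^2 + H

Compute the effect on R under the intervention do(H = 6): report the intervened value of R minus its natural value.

The intervention breaks the incoming arrows to H: H = min(W, S) - 4 no longer applies, and H = 6.
V = 2S + 1  [with S=0]  = 1
T = V^2 + S  [with V=1, S=0]  = 1
W = 3V + T + 4  [with V=1, T=1]  = 8
R = W^2 + H  [with W=8, H=6]  = 70
Without intervention: V = 2S + 1  [with S=0]  = 1; T = V^2 + S  [with V=1, S=0]  = 1; W = 3V + T + 4  [with V=1, T=1]  = 8; H = min(W, S) - 4  [with W=8, S=0]  = -4; R = W^2 + H  [with W=8, H=-4]  = 60.
Change = 70 − 60 = 10.

10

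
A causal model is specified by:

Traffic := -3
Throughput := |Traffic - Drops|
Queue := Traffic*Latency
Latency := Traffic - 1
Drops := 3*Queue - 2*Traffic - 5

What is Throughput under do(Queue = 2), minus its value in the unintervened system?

do(Queue=2) replaces the equation Queue := Traffic*Latency with the constant Queue = 2.
Drops = 3*Queue - 2*Traffic - 5  [with Queue=2, Traffic=-3]  = 7
Throughput = |Traffic - Drops|  [with Traffic=-3, Drops=7]  = 10
Without intervention: Latency = Traffic - 1  [with Traffic=-3]  = -4; Queue = Traffic*Latency  [with Traffic=-3, Latency=-4]  = 12; Drops = 3*Queue - 2*Traffic - 5  [with Queue=12, Traffic=-3]  = 37; Throughput = |Traffic - Drops|  [with Traffic=-3, Drops=37]  = 40.
Change = 10 − 40 = -30.

-30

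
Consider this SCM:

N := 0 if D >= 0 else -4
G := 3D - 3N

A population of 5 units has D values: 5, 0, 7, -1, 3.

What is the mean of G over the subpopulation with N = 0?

E[G|N=0] averages over only the 4 units with N=0 (D = 5, 0, 7, 3): G = 15, 0, 21, 9, mean 11.25.

11.25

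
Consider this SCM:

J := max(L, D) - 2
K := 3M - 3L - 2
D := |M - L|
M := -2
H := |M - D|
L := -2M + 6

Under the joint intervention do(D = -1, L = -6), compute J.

-3

The joint intervention fixes D = -1, L = -6, removing each variable's own equation.
J = max(L, D) - 2  [with L=-6, D=-1]  = -3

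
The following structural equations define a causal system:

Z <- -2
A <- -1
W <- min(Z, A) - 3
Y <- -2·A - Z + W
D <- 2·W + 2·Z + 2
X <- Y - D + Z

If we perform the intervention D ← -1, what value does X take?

The intervention breaks the incoming arrows to D: D <- 2·W + 2·Z + 2 no longer applies, and D = -1.
W = min(Z, A) - 3  [with Z=-2, A=-1]  = -5
Y = -2·A - Z + W  [with A=-1, Z=-2, W=-5]  = -1
X = Y - D + Z  [with Y=-1, D=-1, Z=-2]  = -2

-2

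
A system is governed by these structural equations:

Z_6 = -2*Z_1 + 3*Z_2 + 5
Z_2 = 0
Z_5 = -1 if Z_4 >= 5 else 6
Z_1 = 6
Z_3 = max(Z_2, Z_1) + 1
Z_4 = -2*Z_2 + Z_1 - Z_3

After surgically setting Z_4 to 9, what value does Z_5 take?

Intervening sets Z_4 = 9 and removes its equation (Z_4 = -2*Z_2 + Z_1 - Z_3).
Z_5 = -1 if Z_4 >= 5 else 6  [with Z_4=9]  = -1

-1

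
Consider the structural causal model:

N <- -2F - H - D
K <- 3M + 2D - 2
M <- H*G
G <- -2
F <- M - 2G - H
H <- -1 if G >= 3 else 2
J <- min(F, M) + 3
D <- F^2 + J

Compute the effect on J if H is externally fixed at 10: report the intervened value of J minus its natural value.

-22

do(H=10) replaces the equation H <- -1 if G >= 3 else 2 with the constant H = 10.
M = H*G  [with H=10, G=-2]  = -20
F = M - 2G - H  [with M=-20, G=-2, H=10]  = -26
J = min(F, M) + 3  [with F=-26, M=-20]  = -23
Without intervention: H = -1 if G >= 3 else 2  [with G=-2]  = 2; M = H*G  [with H=2, G=-2]  = -4; F = M - 2G - H  [with M=-4, G=-2, H=2]  = -2; J = min(F, M) + 3  [with F=-2, M=-4]  = -1.
Change = -23 − (-1) = -22.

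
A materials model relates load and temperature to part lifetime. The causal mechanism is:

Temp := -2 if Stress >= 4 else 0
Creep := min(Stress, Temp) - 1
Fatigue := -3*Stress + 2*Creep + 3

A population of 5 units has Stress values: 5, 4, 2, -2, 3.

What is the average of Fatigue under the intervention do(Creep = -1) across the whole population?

-6.2

Every unit gets Creep=-1 under the intervention. Fatigue values become -14, -11, -5, 7, -8; E[Fatigue|do(Creep=-1)] = -6.2.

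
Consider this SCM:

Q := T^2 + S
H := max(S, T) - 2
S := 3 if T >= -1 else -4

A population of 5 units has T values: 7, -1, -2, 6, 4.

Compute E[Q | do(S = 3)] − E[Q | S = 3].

Under do(S=3), S's equation is replaced by S=3 for every unit. Per-unit Q: 52, 4, 7, 39, 19. Mean = 24.2.
E[Q|S=3] averages over only the 4 units with S=3 (T = 7, -1, 6, 4): Q = 52, 4, 39, 19, mean 28.5.
Difference = 24.2 − 28.5 = -4.3.

-4.3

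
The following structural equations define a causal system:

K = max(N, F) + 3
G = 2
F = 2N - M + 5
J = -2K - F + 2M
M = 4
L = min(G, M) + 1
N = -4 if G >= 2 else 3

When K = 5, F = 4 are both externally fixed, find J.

-6

Setting K = 5, F = 4 by intervention discards those variables' equations.
J = -2K - F + 2M  [with K=5, F=4, M=4]  = -6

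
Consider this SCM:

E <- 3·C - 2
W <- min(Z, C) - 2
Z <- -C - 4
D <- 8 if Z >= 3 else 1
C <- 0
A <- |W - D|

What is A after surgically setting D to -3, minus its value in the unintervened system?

-4

The intervention breaks the incoming arrows to D: D <- 8 if Z >= 3 else 1 no longer applies, and D = -3.
Z = -C - 4  [with C=0]  = -4
W = min(Z, C) - 2  [with Z=-4, C=0]  = -6
A = |W - D|  [with W=-6, D=-3]  = 3
Without intervention: Z = -C - 4  [with C=0]  = -4; W = min(Z, C) - 2  [with Z=-4, C=0]  = -6; D = 8 if Z >= 3 else 1  [with Z=-4]  = 1; A = |W - D|  [with W=-6, D=1]  = 7.
Change = 3 − 7 = -4.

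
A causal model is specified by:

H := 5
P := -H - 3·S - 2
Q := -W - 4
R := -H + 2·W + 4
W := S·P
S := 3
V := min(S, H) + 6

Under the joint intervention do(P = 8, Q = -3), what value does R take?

The joint intervention fixes P = 8, Q = -3, removing each variable's own equation.
W = S·P  [with S=3, P=8]  = 24
R = -H + 2·W + 4  [with H=5, W=24]  = 47

47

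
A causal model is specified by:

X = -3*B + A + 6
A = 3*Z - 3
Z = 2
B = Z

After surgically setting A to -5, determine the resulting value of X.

The intervention breaks the incoming arrows to A: A = 3*Z - 3 no longer applies, and A = -5.
B = Z  [with Z=2]  = 2
X = -3*B + A + 6  [with B=2, A=-5]  = -5

-5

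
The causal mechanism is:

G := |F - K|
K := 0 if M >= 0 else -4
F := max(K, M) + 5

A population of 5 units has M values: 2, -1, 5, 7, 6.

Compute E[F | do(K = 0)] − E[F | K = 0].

-1

The intervention sets K=0 in all 5 units regardless of M. Recomputing F per unit gives 7, 5, 10, 12, 11; average 9.
Conditioning on K=0 selects the 4 unit(s) with M ∈ {2, 5, 7, 6}. Their F values: 7, 10, 12, 11. Mean = 10.
Difference = 9 − 10 = -1.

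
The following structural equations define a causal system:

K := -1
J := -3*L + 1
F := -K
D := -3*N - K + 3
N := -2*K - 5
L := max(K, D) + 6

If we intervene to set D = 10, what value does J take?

Under do(D=10), the mechanism D := -3*N - K + 3 is discarded; D is fixed at 10.
L = max(K, D) + 6  [with K=-1, D=10]  = 16
J = -3*L + 1  [with L=16]  = -47

-47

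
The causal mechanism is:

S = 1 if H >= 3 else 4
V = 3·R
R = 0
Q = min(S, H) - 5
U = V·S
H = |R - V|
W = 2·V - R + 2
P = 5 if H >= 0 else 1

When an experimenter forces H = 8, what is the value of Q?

do(H=8) replaces the equation H = |R - V| with the constant H = 8.
S = 1 if H >= 3 else 4  [with H=8]  = 1
Q = min(S, H) - 5  [with S=1, H=8]  = -4

-4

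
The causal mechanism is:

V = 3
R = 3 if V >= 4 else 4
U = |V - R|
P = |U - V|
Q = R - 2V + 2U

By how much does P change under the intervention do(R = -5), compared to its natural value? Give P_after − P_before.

3

Under do(R=-5), the mechanism R = 3 if V >= 4 else 4 is discarded; R is fixed at -5.
U = |V - R|  [with V=3, R=-5]  = 8
P = |U - V|  [with U=8, V=3]  = 5
Without intervention: R = 3 if V >= 4 else 4  [with V=3]  = 4; U = |V - R|  [with V=3, R=4]  = 1; P = |U - V|  [with U=1, V=3]  = 2.
Change = 5 − 2 = 3.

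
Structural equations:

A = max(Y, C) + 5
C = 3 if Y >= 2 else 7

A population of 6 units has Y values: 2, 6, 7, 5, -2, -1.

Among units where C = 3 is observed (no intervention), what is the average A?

E[A|C=3] averages over only the 4 units with C=3 (Y = 2, 6, 7, 5): A = 8, 11, 12, 10, mean 10.25.

10.25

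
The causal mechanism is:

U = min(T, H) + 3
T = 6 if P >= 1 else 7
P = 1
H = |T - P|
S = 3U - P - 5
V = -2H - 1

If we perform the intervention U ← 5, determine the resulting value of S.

9

The intervention breaks the incoming arrows to U: U = min(T, H) + 3 no longer applies, and U = 5.
S = 3U - P - 5  [with U=5, P=1]  = 9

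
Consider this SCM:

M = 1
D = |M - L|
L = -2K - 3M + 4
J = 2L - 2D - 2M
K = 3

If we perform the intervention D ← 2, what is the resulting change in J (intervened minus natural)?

Intervening sets D = 2 and removes its equation (D = |M - L|).
L = -2K - 3M + 4  [with K=3, M=1]  = -5
J = 2L - 2D - 2M  [with L=-5, D=2, M=1]  = -16
Without intervention: L = -2K - 3M + 4  [with K=3, M=1]  = -5; D = |M - L|  [with M=1, L=-5]  = 6; J = 2L - 2D - 2M  [with L=-5, D=6, M=1]  = -24.
Change = -16 − (-24) = 8.

8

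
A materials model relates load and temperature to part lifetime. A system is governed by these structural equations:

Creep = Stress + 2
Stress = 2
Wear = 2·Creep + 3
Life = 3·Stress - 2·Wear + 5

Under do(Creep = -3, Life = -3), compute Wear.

The joint intervention fixes Creep = -3, Life = -3, removing each variable's own equation.
Wear = 2·Creep + 3  [with Creep=-3]  = -3

-3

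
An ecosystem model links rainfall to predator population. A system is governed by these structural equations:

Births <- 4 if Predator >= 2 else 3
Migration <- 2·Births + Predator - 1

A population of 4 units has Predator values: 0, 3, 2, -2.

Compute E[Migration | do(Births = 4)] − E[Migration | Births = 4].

Under do(Births=4), Births's equation is replaced by Births=4 for every unit. Per-unit Migration: 7, 10, 9, 5. Mean = 7.75.
E[Migration|Births=4] averages over only the 2 units with Births=4 (Predator = 3, 2): Migration = 10, 9, mean 9.5.
Difference = 7.75 − 9.5 = -1.75.

-1.75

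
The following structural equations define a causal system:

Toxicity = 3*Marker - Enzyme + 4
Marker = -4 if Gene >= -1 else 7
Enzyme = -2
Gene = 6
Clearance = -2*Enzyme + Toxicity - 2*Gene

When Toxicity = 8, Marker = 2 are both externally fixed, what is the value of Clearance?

The joint intervention fixes Toxicity = 8, Marker = 2, removing each variable's own equation.
Clearance = -2*Enzyme + Toxicity - 2*Gene  [with Enzyme=-2, Toxicity=8, Gene=6]  = 0

0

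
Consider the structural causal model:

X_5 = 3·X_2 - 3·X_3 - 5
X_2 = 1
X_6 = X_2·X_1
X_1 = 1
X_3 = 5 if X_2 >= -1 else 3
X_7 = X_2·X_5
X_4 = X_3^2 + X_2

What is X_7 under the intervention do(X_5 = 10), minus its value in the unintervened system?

Under do(X_5=10), the mechanism X_5 = 3·X_2 - 3·X_3 - 5 is discarded; X_5 is fixed at 10.
X_7 = X_2·X_5  [with X_2=1, X_5=10]  = 10
Without intervention: X_3 = 5 if X_2 >= -1 else 3  [with X_2=1]  = 5; X_5 = 3·X_2 - 3·X_3 - 5  [with X_2=1, X_3=5]  = -17; X_7 = X_2·X_5  [with X_2=1, X_5=-17]  = -17.
Change = 10 − (-17) = 27.

27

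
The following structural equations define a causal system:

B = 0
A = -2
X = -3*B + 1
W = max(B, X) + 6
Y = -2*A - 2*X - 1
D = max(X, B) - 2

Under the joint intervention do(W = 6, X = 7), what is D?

The joint intervention fixes W = 6, X = 7, removing each variable's own equation.
D = max(X, B) - 2  [with X=7, B=0]  = 5

5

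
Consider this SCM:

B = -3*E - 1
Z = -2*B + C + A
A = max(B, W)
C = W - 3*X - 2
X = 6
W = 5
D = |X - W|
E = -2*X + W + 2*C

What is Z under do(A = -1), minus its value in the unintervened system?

Intervening sets A = -1 and removes its equation (A = max(B, W)).
C = W - 3*X - 2  [with W=5, X=6]  = -15
E = -2*X + W + 2*C  [with X=6, W=5, C=-15]  = -37
B = -3*E - 1  [with E=-37]  = 110
Z = -2*B + C + A  [with B=110, C=-15, A=-1]  = -236
Without intervention: C = W - 3*X - 2  [with W=5, X=6]  = -15; E = -2*X + W + 2*C  [with X=6, W=5, C=-15]  = -37; B = -3*E - 1  [with E=-37]  = 110; A = max(B, W)  [with B=110, W=5]  = 110; Z = -2*B + C + A  [with B=110, C=-15, A=110]  = -125.
Change = -236 − (-125) = -111.

-111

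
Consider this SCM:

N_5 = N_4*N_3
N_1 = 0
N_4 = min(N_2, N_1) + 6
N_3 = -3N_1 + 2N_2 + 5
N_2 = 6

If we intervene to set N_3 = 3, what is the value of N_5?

do(N_3=3) replaces the equation N_3 = -3N_1 + 2N_2 + 5 with the constant N_3 = 3.
N_4 = min(N_2, N_1) + 6  [with N_2=6, N_1=0]  = 6
N_5 = N_4*N_3  [with N_4=6, N_3=3]  = 18

18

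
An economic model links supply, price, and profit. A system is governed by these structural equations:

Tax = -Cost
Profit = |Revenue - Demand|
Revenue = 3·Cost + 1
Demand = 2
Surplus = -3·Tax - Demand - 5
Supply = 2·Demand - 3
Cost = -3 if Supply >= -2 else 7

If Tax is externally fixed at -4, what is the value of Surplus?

Under do(Tax=-4), the mechanism Tax = -Cost is discarded; Tax is fixed at -4.
Surplus = -3·Tax - Demand - 5  [with Tax=-4, Demand=2]  = 5

5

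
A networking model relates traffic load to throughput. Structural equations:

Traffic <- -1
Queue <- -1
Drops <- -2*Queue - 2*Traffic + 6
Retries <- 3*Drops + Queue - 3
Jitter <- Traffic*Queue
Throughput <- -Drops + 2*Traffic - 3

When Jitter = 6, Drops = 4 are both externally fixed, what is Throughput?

The joint intervention fixes Jitter = 6, Drops = 4, removing each variable's own equation.
Throughput = -Drops + 2*Traffic - 3  [with Drops=4, Traffic=-1]  = -9

-9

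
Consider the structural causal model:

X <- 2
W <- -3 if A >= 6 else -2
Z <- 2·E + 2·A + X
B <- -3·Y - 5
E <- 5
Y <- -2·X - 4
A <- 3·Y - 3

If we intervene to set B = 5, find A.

-27

Under do(B=5), the mechanism B <- -3·Y - 5 is discarded; B is fixed at 5.
Since A is not a descendant of the intervened variable, it is unaffected.
Y = -2·X - 4  [with X=2]  = -8
A = 3·Y - 3  [with Y=-8]  = -27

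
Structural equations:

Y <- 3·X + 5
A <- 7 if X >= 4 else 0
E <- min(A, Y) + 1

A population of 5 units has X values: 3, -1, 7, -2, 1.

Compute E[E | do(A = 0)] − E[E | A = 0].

do(A=0) breaks A's dependence on X. With A=0 fixed, E across the units is 1, 1, 1, 0, 1, mean 0.8.
E[E|A=0] averages over only the 4 units with A=0 (X = 3, -1, -2, 1): E = 1, 1, 0, 1, mean 0.75.
Difference = 0.8 − 0.75 = 0.05.

0.05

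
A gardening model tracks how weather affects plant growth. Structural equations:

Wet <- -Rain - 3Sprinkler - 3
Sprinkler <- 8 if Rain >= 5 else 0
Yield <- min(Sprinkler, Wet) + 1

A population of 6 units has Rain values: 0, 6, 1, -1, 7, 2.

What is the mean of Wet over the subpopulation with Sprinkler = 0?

Conditioning on Sprinkler=0 selects the 4 unit(s) with Rain ∈ {0, 1, -1, 2}. Their Wet values: -3, -4, -2, -5. Mean = -3.5.

-3.5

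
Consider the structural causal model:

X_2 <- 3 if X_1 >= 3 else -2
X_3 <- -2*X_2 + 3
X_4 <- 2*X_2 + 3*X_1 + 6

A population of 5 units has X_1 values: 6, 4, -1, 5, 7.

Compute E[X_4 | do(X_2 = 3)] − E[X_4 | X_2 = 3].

-3.9

Under do(X_2=3), X_2's equation is replaced by X_2=3 for every unit. Per-unit X_4: 30, 24, 9, 27, 33. Mean = 24.6.
Observing X_2=3 restricts to units where X_2's equation naturally yields 3: X_1 ∈ {6, 4, 5, 7}. In that subpopulation X_4 = 30, 24, 27, 33, mean 28.5.
Difference = 24.6 − 28.5 = -3.9.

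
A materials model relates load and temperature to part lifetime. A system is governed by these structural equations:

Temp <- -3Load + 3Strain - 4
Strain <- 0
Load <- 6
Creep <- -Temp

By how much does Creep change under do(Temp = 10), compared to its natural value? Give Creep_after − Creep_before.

-32

The intervention breaks the incoming arrows to Temp: Temp <- -3Load + 3Strain - 4 no longer applies, and Temp = 10.
Creep = -Temp  [with Temp=10]  = -10
Without intervention: Temp = -3Load + 3Strain - 4  [with Load=6, Strain=0]  = -22; Creep = -Temp  [with Temp=-22]  = 22.
Change = -10 − 22 = -32.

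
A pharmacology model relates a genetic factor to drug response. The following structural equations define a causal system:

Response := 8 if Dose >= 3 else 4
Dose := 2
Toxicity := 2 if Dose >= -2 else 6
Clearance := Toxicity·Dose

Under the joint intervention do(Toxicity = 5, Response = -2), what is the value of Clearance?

The joint intervention fixes Toxicity = 5, Response = -2, removing each variable's own equation.
Clearance = Toxicity·Dose  [with Toxicity=5, Dose=2]  = 10

10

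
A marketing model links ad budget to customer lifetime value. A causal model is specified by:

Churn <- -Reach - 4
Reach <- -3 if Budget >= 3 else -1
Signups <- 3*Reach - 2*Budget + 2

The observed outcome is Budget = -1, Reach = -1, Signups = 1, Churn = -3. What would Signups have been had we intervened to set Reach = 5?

The intervention breaks the incoming arrows to Reach: Reach <- -3 if Budget >= 3 else -1 no longer applies, and Reach = 5.
Signups = 3*Reach - 2*Budget + 2  [with Reach=5, Budget=-1]  = 19

19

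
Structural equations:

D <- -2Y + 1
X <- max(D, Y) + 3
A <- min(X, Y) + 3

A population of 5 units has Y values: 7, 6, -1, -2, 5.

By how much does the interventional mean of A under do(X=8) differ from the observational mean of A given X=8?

do(X=8) breaks X's dependence on Y. With X=8 fixed, A across the units is 10, 9, 2, 1, 8, mean 6.
Conditioning on X=8 selects the 2 unit(s) with Y ∈ {-2, 5}. Their A values: 1, 8. Mean = 4.5.
Difference = 6 − 4.5 = 1.5.

1.5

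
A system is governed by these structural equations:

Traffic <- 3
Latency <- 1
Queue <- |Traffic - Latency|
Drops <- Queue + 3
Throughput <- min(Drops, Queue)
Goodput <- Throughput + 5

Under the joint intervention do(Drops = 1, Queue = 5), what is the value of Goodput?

The joint intervention fixes Drops = 1, Queue = 5, removing each variable's own equation.
Throughput = min(Drops, Queue)  [with Drops=1, Queue=5]  = 1
Goodput = Throughput + 5  [with Throughput=1]  = 6

6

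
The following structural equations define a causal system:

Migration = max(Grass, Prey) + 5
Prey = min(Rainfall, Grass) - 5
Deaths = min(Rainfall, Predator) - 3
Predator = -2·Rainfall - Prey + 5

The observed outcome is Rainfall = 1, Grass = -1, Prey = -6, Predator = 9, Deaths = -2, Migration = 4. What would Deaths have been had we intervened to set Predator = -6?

Intervening sets Predator = -6 and removes its equation (Predator = -2·Rainfall - Prey + 5).
Deaths = min(Rainfall, Predator) - 3  [with Rainfall=1, Predator=-6]  = -9

-9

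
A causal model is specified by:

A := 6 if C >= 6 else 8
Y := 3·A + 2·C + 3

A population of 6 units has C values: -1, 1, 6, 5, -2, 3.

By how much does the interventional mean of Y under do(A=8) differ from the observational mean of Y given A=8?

1.6

do(A=8) breaks A's dependence on C. With A=8 fixed, Y across the units is 25, 29, 39, 37, 23, 33, mean 31.
Observing A=8 restricts to units where A's equation naturally yields 8: C ∈ {-1, 1, 5, -2, 3}. In that subpopulation Y = 25, 29, 37, 23, 33, mean 29.4.
Difference = 31 − 29.4 = 1.6.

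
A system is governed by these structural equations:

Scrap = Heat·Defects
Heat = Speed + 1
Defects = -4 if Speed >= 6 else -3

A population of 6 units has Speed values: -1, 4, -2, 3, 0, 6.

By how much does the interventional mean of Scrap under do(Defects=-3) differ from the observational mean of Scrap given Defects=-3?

-2.6

Every unit gets Defects=-3 under the intervention. Scrap values become 0, -15, 3, -12, -3, -21; E[Scrap|do(Defects=-3)] = -8.
E[Scrap|Defects=-3] averages over only the 5 units with Defects=-3 (Speed = -1, 4, -2, 3, 0): Scrap = 0, -15, 3, -12, -3, mean -5.4.
Difference = -8 − (-5.4) = -2.6.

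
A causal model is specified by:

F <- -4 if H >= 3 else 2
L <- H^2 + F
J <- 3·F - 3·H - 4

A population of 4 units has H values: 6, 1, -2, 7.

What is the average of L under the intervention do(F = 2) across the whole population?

Every unit gets F=2 under the intervention. L values become 38, 3, 6, 51; E[L|do(F=2)] = 24.5.

24.5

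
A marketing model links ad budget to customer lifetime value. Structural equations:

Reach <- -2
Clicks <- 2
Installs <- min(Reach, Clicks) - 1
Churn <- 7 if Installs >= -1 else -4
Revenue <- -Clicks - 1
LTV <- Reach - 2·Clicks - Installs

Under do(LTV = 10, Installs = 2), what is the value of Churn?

7

Under do(LTV = 10, Installs = 2), each intervened variable's structural equation is replaced by its fixed value.
Churn = 7 if Installs >= -1 else -4  [with Installs=2]  = 7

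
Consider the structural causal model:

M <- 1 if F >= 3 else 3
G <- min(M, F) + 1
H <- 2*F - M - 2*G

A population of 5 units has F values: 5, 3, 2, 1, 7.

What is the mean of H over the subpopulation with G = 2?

2.5

Conditioning on G=2 selects the 4 unit(s) with F ∈ {5, 3, 1, 7}. Their H values: 5, 1, -5, 9. Mean = 2.5.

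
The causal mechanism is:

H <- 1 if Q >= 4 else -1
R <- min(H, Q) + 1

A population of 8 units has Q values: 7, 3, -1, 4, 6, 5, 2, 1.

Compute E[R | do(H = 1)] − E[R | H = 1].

-0.25

Under do(H=1), H's equation is replaced by H=1 for every unit. Per-unit R: 2, 2, 0, 2, 2, 2, 2, 2. Mean = 1.75.
Observing H=1 restricts to units where H's equation naturally yields 1: Q ∈ {7, 4, 6, 5}. In that subpopulation R = 2, 2, 2, 2, mean 2.
Difference = 1.75 − 2 = -0.25.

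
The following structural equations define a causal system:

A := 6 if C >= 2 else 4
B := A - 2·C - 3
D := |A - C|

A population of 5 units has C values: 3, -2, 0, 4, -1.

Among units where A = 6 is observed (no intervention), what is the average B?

-4

Observing A=6 restricts to units where A's equation naturally yields 6: C ∈ {3, 4}. In that subpopulation B = -3, -5, mean -4.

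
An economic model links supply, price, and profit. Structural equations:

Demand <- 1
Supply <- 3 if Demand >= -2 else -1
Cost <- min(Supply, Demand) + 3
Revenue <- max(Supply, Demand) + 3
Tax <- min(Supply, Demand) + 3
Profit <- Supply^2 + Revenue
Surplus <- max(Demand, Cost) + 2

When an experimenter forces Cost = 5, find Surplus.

7

The intervention breaks the incoming arrows to Cost: Cost <- min(Supply, Demand) + 3 no longer applies, and Cost = 5.
Surplus = max(Demand, Cost) + 2  [with Demand=1, Cost=5]  = 7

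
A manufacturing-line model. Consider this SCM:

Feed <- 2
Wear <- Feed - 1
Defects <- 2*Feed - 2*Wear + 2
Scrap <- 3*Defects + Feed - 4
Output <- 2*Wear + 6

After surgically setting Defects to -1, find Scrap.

-5

The intervention breaks the incoming arrows to Defects: Defects <- 2*Feed - 2*Wear + 2 no longer applies, and Defects = -1.
Scrap = 3*Defects + Feed - 4  [with Defects=-1, Feed=2]  = -5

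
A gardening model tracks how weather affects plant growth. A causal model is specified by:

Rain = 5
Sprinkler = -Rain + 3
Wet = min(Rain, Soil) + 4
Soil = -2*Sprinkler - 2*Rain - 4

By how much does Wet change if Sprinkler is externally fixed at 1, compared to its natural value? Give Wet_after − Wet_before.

-6

Under do(Sprinkler=1), the mechanism Sprinkler = -Rain + 3 is discarded; Sprinkler is fixed at 1.
Soil = -2*Sprinkler - 2*Rain - 4  [with Sprinkler=1, Rain=5]  = -16
Wet = min(Rain, Soil) + 4  [with Rain=5, Soil=-16]  = -12
Without intervention: Sprinkler = -Rain + 3  [with Rain=5]  = -2; Soil = -2*Sprinkler - 2*Rain - 4  [with Sprinkler=-2, Rain=5]  = -10; Wet = min(Rain, Soil) + 4  [with Rain=5, Soil=-10]  = -6.
Change = -12 − (-6) = -6.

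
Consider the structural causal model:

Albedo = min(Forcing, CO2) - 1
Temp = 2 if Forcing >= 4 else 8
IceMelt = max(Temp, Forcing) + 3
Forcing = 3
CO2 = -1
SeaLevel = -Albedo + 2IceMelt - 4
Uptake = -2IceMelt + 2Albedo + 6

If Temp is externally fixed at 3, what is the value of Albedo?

do(Temp=3) replaces the equation Temp = 2 if Forcing >= 4 else 8 with the constant Temp = 3.
Albedo is not downstream of the intervention, so its value is determined by the original equations.
Albedo = min(Forcing, CO2) - 1  [with Forcing=3, CO2=-1]  = -2

-2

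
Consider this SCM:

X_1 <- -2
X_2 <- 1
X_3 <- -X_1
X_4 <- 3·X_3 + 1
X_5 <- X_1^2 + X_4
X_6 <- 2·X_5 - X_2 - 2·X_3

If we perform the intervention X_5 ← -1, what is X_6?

The intervention breaks the incoming arrows to X_5: X_5 <- X_1^2 + X_4 no longer applies, and X_5 = -1.
X_3 = -X_1  [with X_1=-2]  = 2
X_6 = 2·X_5 - X_2 - 2·X_3  [with X_5=-1, X_2=1, X_3=2]  = -7

-7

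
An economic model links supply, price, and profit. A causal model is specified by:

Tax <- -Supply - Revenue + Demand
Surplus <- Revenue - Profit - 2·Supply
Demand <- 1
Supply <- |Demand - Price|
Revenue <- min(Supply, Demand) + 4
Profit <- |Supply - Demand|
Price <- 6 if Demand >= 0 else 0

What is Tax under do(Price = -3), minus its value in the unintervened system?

do(Price=-3) replaces the equation Price <- 6 if Demand >= 0 else 0 with the constant Price = -3.
Supply = |Demand - Price|  [with Demand=1, Price=-3]  = 4
Revenue = min(Supply, Demand) + 4  [with Supply=4, Demand=1]  = 5
Tax = -Supply - Revenue + Demand  [with Supply=4, Revenue=5, Demand=1]  = -8
Without intervention: Price = 6 if Demand >= 0 else 0  [with Demand=1]  = 6; Supply = |Demand - Price|  [with Demand=1, Price=6]  = 5; Revenue = min(Supply, Demand) + 4  [with Supply=5, Demand=1]  = 5; Tax = -Supply - Revenue + Demand  [with Supply=5, Revenue=5, Demand=1]  = -9.
Change = -8 − (-9) = 1.

1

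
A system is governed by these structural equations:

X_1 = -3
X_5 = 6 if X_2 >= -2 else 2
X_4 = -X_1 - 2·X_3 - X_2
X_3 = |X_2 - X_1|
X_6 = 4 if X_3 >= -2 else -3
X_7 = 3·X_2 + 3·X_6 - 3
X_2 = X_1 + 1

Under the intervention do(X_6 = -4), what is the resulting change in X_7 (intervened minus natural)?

Intervening sets X_6 = -4 and removes its equation (X_6 = 4 if X_3 >= -2 else -3).
X_2 = X_1 + 1  [with X_1=-3]  = -2
X_7 = 3·X_2 + 3·X_6 - 3  [with X_2=-2, X_6=-4]  = -21
Without intervention: X_2 = X_1 + 1  [with X_1=-3]  = -2; X_3 = |X_2 - X_1|  [with X_2=-2, X_1=-3]  = 1; X_6 = 4 if X_3 >= -2 else -3  [with X_3=1]  = 4; X_7 = 3·X_2 + 3·X_6 - 3  [with X_2=-2, X_6=4]  = 3.
Change = -21 − 3 = -24.

-24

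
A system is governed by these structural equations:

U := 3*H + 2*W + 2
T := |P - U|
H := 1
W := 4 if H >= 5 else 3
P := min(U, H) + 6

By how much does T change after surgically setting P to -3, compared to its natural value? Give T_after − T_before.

10

Intervening sets P = -3 and removes its equation (P := min(U, H) + 6).
W = 4 if H >= 5 else 3  [with H=1]  = 3
U = 3*H + 2*W + 2  [with H=1, W=3]  = 11
T = |P - U|  [with P=-3, U=11]  = 14
Without intervention: W = 4 if H >= 5 else 3  [with H=1]  = 3; U = 3*H + 2*W + 2  [with H=1, W=3]  = 11; P = min(U, H) + 6  [with U=11, H=1]  = 7; T = |P - U|  [with P=7, U=11]  = 4.
Change = 14 − 4 = 10.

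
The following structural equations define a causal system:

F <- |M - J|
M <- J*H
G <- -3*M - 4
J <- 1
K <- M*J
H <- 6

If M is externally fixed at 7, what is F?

6

The intervention breaks the incoming arrows to M: M <- J*H no longer applies, and M = 7.
F = |M - J|  [with M=7, J=1]  = 6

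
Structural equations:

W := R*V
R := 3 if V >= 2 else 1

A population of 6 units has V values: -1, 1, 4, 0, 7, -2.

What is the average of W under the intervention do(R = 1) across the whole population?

1.5

The intervention sets R=1 in all 6 units regardless of V. Recomputing W per unit gives -1, 1, 4, 0, 7, -2; average 1.5.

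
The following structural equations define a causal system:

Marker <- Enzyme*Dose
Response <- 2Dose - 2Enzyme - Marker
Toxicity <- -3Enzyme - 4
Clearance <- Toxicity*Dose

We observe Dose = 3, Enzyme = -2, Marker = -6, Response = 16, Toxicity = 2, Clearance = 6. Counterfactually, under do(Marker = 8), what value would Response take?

The intervention breaks the incoming arrows to Marker: Marker <- Enzyme*Dose no longer applies, and Marker = 8.
Response = 2Dose - 2Enzyme - Marker  [with Dose=3, Enzyme=-2, Marker=8]  = 2

2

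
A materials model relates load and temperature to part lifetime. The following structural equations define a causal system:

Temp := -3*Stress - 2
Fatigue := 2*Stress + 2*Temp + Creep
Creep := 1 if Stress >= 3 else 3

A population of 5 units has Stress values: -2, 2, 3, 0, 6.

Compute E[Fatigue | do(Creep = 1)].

The intervention sets Creep=1 in all 5 units regardless of Stress. Recomputing Fatigue per unit gives 5, -11, -15, -3, -27; average -10.2.

-10.2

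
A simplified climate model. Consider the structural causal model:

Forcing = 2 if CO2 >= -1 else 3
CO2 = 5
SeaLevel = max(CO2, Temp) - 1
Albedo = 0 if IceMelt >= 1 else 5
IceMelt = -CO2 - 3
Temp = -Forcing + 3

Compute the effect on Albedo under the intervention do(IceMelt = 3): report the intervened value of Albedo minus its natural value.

-5

Intervening sets IceMelt = 3 and removes its equation (IceMelt = -CO2 - 3).
Albedo = 0 if IceMelt >= 1 else 5  [with IceMelt=3]  = 0
Without intervention: IceMelt = -CO2 - 3  [with CO2=5]  = -8; Albedo = 0 if IceMelt >= 1 else 5  [with IceMelt=-8]  = 5.
Change = 0 − 5 = -5.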